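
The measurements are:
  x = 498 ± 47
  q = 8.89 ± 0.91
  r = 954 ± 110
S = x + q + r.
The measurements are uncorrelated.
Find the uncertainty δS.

S is a linear combination, so absolute uncertainties add in quadrature:
  (δx)² = 2210;  (δq)² = 0.828;  (δr)² = 12100
δS = √(14300) = 120

120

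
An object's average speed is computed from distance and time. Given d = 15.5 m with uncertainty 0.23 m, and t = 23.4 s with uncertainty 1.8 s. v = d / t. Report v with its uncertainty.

0.662 ± 0.0519 m/s

Since v is a product/quotient, work with relative uncertainties:
  (1·δd/d)² = (1×0.0148)² = 0.000220;  (-1·δt/t)² = (-1×0.0769)² = 0.00592
δv/v = √(0.00614) = 0.0783
v = 0.662 m/s, so δv = 0.0783 × 0.662 = 0.0519 m/s.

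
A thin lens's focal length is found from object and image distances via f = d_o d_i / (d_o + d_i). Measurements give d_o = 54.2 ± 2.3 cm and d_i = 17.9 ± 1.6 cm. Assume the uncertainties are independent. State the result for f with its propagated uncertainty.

13.5 ± 0.915 cm

∂f/∂d_o = (d_i/(d_o+d_i))² = 0.0616;  ∂f/∂d_i = (d_o/(d_o+d_i))² = 0.565
δf = √((∂f/∂d_o · δd_o)² + (∂f/∂d_i · δd_i)²) = √(0.0201 + 0.818) = 0.915 cm
f = 13.5 cm.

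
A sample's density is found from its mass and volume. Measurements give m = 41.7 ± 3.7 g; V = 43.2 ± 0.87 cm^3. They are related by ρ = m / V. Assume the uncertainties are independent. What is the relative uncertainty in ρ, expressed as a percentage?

Products/powers → add relative errors in quadrature, weighted by exponent:
  (1·δm/m)² = (1×0.0887)² = 0.00787;  (-1·δV/V)² = (-1×0.0201)² = 0.000406
δρ/ρ = √(0.00828) = 0.0910

9.10%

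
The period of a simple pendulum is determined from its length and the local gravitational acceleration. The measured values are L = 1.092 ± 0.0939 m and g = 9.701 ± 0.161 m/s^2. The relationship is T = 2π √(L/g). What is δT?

0.0923 s

Since T is a product/quotient, work with relative uncertainties:
  (½·δL/L)² = (0.5×0.0860)² = 0.00185;  (−½·δg/g)² = (-0.5×0.0166)² = 6.89e-05
δT/T = √(0.00192) = 0.0438
T = 2.108 s, so δT = 0.0438 × 2.108 = 0.0923 s.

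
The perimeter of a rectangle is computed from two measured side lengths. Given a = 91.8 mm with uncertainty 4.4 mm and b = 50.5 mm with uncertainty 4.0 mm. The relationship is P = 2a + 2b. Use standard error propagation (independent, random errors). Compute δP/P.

Each term contributes (cᵢ δxᵢ)² to (δP)²:
  (2·δa)² = 77.4;  (2·δb)² = 64.0
δP = √(141) = 11.9 mm
P = 285 mm, so δP/P = 11.9/285 = 0.0418.

0.0418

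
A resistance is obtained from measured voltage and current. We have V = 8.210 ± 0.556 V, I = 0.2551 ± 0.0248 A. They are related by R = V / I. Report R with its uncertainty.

32.18 ± 3.81 Ω

For a monomial R ∝ V, I^-1, fractional errors add in quadrature:
  (1·δV/V)² = (1×0.0677)² = 0.00459;  (-1·δI/I)² = (-1×0.0972)² = 0.00945
δR/R = √(0.0140) = 0.118
R = 32.18 Ω, so δR = 0.118 × 32.18 = 3.81 Ω.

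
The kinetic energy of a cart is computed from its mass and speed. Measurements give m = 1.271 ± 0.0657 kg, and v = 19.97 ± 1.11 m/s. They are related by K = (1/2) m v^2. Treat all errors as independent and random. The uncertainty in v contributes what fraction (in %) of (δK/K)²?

(δK/K)² = (1·δm/m)² + (2·δv/v)²
  m term: (1×0.0517)² = 0.00267
  v term: (2×0.0556)² = 0.0124
Total = 0.0150. Share from v = 0.0124/0.0150 = 0.822.

82.2%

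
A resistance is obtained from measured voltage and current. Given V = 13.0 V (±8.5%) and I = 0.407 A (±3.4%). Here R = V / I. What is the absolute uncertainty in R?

2.92 Ω

Since R is a product/quotient, work with relative uncertainties:
  (1·δV/V)² = (1×0.0850)² = 0.00722;  (-1·δI/I)² = (-1×0.0340)² = 0.00116
δR/R = √(0.00838) = 0.0915
R = 31.9 Ω, so δR = 0.0915 × 31.9 = 2.92 Ω.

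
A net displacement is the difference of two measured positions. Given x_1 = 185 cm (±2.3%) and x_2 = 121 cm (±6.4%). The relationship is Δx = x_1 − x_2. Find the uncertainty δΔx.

Absolute uncertainties add in quadrature for a linear combination:
  (δx_1)² = 18.1;  (δx_2)² = 60.0
δΔx = √(78.1) = 8.84 cm

8.84 cm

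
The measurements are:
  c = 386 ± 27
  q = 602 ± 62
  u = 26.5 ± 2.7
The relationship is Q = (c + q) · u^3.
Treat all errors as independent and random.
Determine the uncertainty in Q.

5.76e+06

Let w = c + q = 988. δw = √(δc² + δq²) = √(729 + 3840) = 67.6, so δw/w = 0.0684.
Q is then a monomial in w, u:
δQ/Q = √((δw/w)² + (3·δu/u)²) = √(0.00468 + 0.0934) = 0.313
Q = 1.84e+07, so δQ = 0.313 × 1.84e+07 = 5.76e+06.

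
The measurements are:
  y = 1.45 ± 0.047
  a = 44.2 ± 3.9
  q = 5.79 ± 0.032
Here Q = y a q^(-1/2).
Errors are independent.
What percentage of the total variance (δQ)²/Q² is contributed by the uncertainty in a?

88.0%

(δQ/Q)² = (1·δy/y)² + (1·δa/a)² + (−½·δq/q)²
  y term: (1×0.0324)² = 0.00105
  a term: (1×0.0882)² = 0.00779
  q term: (-0.5×0.00553)² = 7.64e-06
Total = 0.00884. Share from a = 0.00779/0.00884 = 0.880.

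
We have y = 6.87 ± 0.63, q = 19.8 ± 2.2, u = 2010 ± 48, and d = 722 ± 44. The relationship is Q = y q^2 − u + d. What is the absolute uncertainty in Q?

Let p = y·q^2 = 2690. δp/p = √((1·δy/y)² + (2·δq/q)²) = √(0.00841 + 0.0494) = 0.240, so δp = 647.
Q = p − u + d: δQ = √(δp² + δu² + δd²) = √(4.19e+05 + 2300 + 1940) = 651

651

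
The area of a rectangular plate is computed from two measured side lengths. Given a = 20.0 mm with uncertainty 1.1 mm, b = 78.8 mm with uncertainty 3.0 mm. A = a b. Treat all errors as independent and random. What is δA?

105 mm^2

For a monomial A ∝ a, b, fractional errors add in quadrature:
  (1·δa/a)² = (1×0.0550)² = 0.00303;  (1·δb/b)² = (1×0.0381)² = 0.00145
δA/A = √(0.00447) = 0.0669
A = 1580 mm^2, so δA = 0.0669 × 1580 = 105 mm^2.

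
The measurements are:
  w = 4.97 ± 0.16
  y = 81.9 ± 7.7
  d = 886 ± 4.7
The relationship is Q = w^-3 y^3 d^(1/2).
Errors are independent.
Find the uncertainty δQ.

39700

Relative error in a monomial: (δQ/Q)² = Σ (nᵢ · δxᵢ/xᵢ)².
  (-3·δw/w)² = (-3×0.0322)² = 0.00933;  (3·δy/y)² = (3×0.0940)² = 0.0796;  (½·δd/d)² = (0.5×0.00530)² = 7.04e-06
δQ/Q = √(0.0889) = 0.298
Q = 1.33e+05, so δQ = 0.298 × 1.33e+05 = 39700.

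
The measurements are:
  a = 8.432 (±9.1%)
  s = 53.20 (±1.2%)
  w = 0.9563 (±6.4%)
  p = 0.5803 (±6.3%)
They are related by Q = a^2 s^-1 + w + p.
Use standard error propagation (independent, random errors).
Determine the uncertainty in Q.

0.254

Let h = a^2·s^-1 = 1.336. δh/h = √((2·δa/a)² + (-1·δs/s)²) = √(0.0331 + 0.000144) = 0.182, so δh = 0.244.
Q = h + w + p: δQ = √(δh² + δw² + δp²) = √(0.0594 + 0.00375 + 0.00134) = 0.254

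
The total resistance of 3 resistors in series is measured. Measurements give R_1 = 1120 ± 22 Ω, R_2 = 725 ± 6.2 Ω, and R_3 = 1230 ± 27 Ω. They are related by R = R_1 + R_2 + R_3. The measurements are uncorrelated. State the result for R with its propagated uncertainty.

R is a linear combination, so absolute uncertainties add in quadrature:
  (δR_1)² = 484;  (δR_2)² = 38.4;  (δR_3)² = 729
δR = √(1250) = 35.4 Ω
R = 3080 Ω.

3080 ± 35.4 Ω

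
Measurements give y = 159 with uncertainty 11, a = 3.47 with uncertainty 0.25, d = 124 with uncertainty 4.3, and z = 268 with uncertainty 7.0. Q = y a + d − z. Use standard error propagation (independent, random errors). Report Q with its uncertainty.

Let p = y·a = 552. δp/p = √((1·δy/y)² + (1·δa/a)²) = √(0.00479 + 0.00519) = 0.0999, so δp = 55.1.
Q = p + d − z: δQ = √(δp² + δd² + δz²) = √(3040 + 18.5 + 49.0) = 55.7
Q = 408.

408 ± 55.7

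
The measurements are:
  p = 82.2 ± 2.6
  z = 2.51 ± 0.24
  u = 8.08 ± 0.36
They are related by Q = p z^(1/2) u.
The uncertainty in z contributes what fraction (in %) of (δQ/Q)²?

43.4%

(δQ/Q)² = (1·δp/p)² + (½·δz/z)² + (1·δu/u)²
  p term: (1×0.0316)² = 0.00100
  z term: (0.5×0.0956)² = 0.00229
  u term: (1×0.0446)² = 0.00199
Total = 0.00527. Share from z = 0.00229/0.00527 = 0.434.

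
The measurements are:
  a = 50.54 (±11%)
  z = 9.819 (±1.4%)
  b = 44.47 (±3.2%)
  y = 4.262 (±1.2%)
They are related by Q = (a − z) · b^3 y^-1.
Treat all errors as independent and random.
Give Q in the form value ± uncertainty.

(8.402 ± 1.41) × 10^5

Let u = a − z = 40.72. δu = √(δa² + δz²) = √(30.9 + 0.0189) = 5.56, so δu/u = 0.137.
Q is then a monomial in u, b, y:
δQ/Q = √((δu/u)² + (3·δb/b)² + (-1·δy/y)²) = √(0.0187 + 0.00922 + 0.000144) = 0.167
Q = 840200, so δQ = 0.167 × 840200 = 1.41e+05.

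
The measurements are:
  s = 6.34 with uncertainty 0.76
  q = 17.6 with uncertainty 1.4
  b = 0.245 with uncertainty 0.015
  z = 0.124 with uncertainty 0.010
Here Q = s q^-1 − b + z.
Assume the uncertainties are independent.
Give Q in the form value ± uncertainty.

Let p = s·q^-1 = 0.360. δp/p = √((1·δs/s)² + (-1·δq/q)²) = √(0.0144 + 0.00633) = 0.144, so δp = 0.0518.
Q = p − b + z: δQ = √(δp² + δb² + δz²) = √(0.00269 + 0.000225 + 0.000100) = 0.0549
Q = 0.239.

0.239 ± 0.0549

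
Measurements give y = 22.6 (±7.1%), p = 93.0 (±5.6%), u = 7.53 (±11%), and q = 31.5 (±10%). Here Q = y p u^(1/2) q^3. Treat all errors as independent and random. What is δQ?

Relative error in a monomial: (δQ/Q)² = Σ (nᵢ · δxᵢ/xᵢ)².
  (1·δy/y)² = (1×0.0710)² = 0.00504;  (1·δp/p)² = (1×0.0560)² = 0.00314;  (½·δu/u)² = (0.5×0.110)² = 0.00302;  (3·δq/q)² = (3×0.100)² = 0.0900
δQ/Q = √(0.101) = 0.318
Q = 1.8e+08, so δQ = 0.318 × 1.8e+08 = 5.73e+07.

5.73e+07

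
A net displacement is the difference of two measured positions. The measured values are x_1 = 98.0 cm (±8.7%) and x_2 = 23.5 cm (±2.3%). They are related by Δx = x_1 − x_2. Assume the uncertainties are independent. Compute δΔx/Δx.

For a sum/difference, combine absolute errors in quadrature:
  (δx_1)² = 72.7;  (δx_2)² = 0.292
δΔx = √(73.0) = 8.54 cm
Δx = 74.5 cm, so δΔx/Δx = 8.54/74.5 = 0.115.

0.115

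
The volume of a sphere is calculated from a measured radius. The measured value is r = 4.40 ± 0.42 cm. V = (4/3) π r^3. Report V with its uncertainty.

357 ± 102 cm^3

For a monomial V ∝ r^3, fractional errors add in quadrature:
  (3·δr/r)² = (3×0.0955)² = 0.0820
δV/V = √(0.0820) = 0.286
V = 357 cm^3, so δV = 0.286 × 357 = 102 cm^3.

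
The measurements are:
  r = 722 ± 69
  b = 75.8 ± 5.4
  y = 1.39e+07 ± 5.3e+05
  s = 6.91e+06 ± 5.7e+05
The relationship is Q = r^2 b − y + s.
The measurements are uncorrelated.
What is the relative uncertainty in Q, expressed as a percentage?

24.9%

Let p = r^2·b = 3.95e+07. δp/p = √((2·δr/r)² + (1·δb/b)²) = √(0.0365 + 0.00508) = 0.204, so δp = 8.06e+06.
Q = p − y + s: δQ = √(δp² + δy² + δs²) = √(6.5e+13 + 2.81e+11 + 3.25e+11) = 8.1e+06
Q = 3.25e+07, so δQ/Q = 8.1e+06/3.25e+07 = 0.249.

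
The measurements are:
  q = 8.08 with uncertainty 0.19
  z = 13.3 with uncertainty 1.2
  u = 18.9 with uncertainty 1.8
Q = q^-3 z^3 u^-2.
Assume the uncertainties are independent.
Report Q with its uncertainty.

Products/powers → add relative errors in quadrature, weighted by exponent:
  (-3·δq/q)² = (-3×0.0235)² = 0.00498;  (3·δz/z)² = (3×0.0902)² = 0.0733;  (-2·δu/u)² = (-2×0.0952)² = 0.0363
δQ/Q = √(0.115) = 0.338
Q = 0.0125, so δQ = 0.338 × 0.0125 = 0.00423.

0.0125 ± 0.00423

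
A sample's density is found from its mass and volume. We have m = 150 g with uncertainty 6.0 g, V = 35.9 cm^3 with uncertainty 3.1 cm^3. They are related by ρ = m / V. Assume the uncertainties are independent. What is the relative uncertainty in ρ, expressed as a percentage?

Since ρ is a product/quotient, work with relative uncertainties:
  (1·δm/m)² = (1×0.0400)² = 0.00160;  (-1·δV/V)² = (-1×0.0864)² = 0.00746
δρ/ρ = √(0.00906) = 0.0952

9.52%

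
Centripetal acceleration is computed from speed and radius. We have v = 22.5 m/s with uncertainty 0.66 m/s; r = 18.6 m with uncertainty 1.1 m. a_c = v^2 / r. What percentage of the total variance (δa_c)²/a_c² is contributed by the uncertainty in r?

50.4%

(δa_c/a_c)² = (2·δv/v)² + (-1·δr/r)²
  v term: (2×0.0293)² = 0.00344
  r term: (-1×0.0591)² = 0.00350
Total = 0.00694. Share from r = 0.00350/0.00694 = 0.504.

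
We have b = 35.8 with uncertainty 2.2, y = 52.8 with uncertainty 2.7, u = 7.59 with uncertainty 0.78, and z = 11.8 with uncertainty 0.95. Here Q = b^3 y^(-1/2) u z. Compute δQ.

Q is a product of powers, so relative uncertainties combine in quadrature:
  (3·δb/b)² = (3×0.0615)² = 0.0340;  (−½·δy/y)² = (-0.5×0.0511)² = 0.000654;  (1·δu/u)² = (1×0.103)² = 0.0106;  (1·δz/z)² = (1×0.0805)² = 0.00648
δQ/Q = √(0.0517) = 0.227
Q = 5.66e+05, so δQ = 0.227 × 5.66e+05 = 1.29e+05.

1.29e+05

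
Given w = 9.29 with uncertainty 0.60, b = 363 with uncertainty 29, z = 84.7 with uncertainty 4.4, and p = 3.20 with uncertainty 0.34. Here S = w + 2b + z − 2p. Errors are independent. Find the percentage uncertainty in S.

For a sum/difference, combine absolute errors in quadrature:
  (δw)² = 0.360;  (2·δb)² = 3360;  (δz)² = 19.4;  (2·δp)² = 0.462
δS = √(3380) = 58.2
S = 814, so δS/S = 58.2/814 = 0.0715.

7.15%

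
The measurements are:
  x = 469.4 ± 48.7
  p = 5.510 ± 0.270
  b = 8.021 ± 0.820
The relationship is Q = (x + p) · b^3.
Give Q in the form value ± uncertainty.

Let u = x + p = 474.9. δu = √(δx² + δp²) = √(2370 + 0.0729) = 48.7, so δu/u = 0.103.
Q is then a monomial in u, b:
δQ/Q = √((δu/u)² + (3·δb/b)²) = √(0.0105 + 0.0941) = 0.323
Q = 245100, so δQ = 0.323 × 245100 = 79300.

245100 ± 79300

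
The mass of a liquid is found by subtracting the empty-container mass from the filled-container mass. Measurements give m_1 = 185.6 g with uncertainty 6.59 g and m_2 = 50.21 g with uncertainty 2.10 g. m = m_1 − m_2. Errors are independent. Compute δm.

Absolute uncertainties add in quadrature for a linear combination:
  (δm_1)² = 43.4;  (δm_2)² = 4.41
δm = √(47.8) = 6.92 g

6.92 g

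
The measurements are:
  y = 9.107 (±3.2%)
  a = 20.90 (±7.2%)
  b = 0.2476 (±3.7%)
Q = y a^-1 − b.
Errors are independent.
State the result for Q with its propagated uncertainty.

0.1881 ± 0.0355

Let p = y·a^-1 = 0.4357. δp/p = √((1·δy/y)² + (-1·δa/a)²) = √(0.00102 + 0.00518) = 0.0788, so δp = 0.0343.
Q = p − b: δQ = √(δp² + δb²) = √(0.00118 + 8.39e-05) = 0.0355
Q = 0.1881.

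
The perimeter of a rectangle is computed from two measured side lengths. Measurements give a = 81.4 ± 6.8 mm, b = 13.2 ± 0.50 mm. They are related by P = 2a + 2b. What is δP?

P is a linear combination, so absolute uncertainties add in quadrature:
  (2·δa)² = 185;  (2·δb)² = 1.00
δP = √(186) = 13.6 mm

13.6 mm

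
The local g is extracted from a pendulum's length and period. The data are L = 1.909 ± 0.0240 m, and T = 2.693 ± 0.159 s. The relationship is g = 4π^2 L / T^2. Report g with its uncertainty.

g is a product of powers, so relative uncertainties combine in quadrature:
  (1·δL/L)² = (1×0.0126)² = 0.000158;  (-2·δT/T)² = (-2×0.0590)² = 0.0139
δg/g = √(0.0141) = 0.119
g = 10.39 m/s^2, so δg = 0.119 × 10.39 = 1.23 m/s^2.

10.39 ± 1.23 m/s^2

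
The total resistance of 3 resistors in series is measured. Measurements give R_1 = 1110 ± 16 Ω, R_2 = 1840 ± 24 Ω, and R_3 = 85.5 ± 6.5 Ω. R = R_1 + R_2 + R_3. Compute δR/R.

For a sum/difference, combine absolute errors in quadrature:
  (δR_1)² = 256;  (δR_2)² = 576;  (δR_3)² = 42.2
δR = √(874) = 29.6 Ω
R = 3040 Ω, so δR/R = 29.6/3040 = 0.00974.

0.00974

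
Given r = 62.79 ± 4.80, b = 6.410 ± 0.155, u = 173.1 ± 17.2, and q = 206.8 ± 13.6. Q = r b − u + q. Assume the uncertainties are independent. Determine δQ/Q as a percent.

8.94%

Let p = r·b = 402.5. δp/p = √((1·δr/r)² + (1·δb/b)²) = √(0.00584 + 0.000585) = 0.0802, so δp = 32.3.
Q = p − u + q: δQ = √(δp² + δu² + δq²) = √(1040 + 296 + 185) = 39.0
Q = 436.2, so δQ/Q = 39.0/436.2 = 0.0894.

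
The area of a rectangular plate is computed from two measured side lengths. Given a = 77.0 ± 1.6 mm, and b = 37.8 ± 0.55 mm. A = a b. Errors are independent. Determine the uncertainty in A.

Products/powers → add relative errors in quadrature, weighted by exponent:
  (1·δa/a)² = (1×0.0208)² = 0.000432;  (1·δb/b)² = (1×0.0146)² = 0.000212
δA/A = √(0.000643) = 0.0254
A = 2910 mm^2, so δA = 0.0254 × 2910 = 73.8 mm^2.

73.8 mm^2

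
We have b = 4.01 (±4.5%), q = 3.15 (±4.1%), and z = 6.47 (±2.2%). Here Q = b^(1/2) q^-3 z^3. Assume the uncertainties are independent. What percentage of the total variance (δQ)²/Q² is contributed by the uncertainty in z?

(δQ/Q)² = (½·δb/b)² + (-3·δq/q)² + (3·δz/z)²
  b term: (0.5×0.0450)² = 0.000506
  q term: (-3×0.0410)² = 0.0151
  z term: (3×0.0220)² = 0.00436
Total = 0.0200. Share from z = 0.00436/0.0200 = 0.218.

21.8%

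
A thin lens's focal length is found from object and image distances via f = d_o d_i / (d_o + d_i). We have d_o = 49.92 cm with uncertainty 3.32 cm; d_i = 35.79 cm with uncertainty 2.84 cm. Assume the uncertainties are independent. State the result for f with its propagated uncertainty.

∂f/∂d_o = (d_i/(d_o+d_i))² = 0.174;  ∂f/∂d_i = (d_o/(d_o+d_i))² = 0.339
δf = √((∂f/∂d_o · δd_o)² + (∂f/∂d_i · δd_i)²) = √(0.335 + 0.928) = 1.12 cm
f = 20.85 cm.

20.85 ± 1.12 cm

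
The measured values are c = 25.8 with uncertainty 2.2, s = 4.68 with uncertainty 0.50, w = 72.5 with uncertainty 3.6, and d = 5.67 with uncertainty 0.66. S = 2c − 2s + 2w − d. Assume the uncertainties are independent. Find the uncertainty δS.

For a sum/difference, combine absolute errors in quadrature:
  (2·δc)² = 19.4;  (2·δs)² = 1.00;  (2·δw)² = 51.8;  (δd)² = 0.436
δS = √(72.6) = 8.52

8.52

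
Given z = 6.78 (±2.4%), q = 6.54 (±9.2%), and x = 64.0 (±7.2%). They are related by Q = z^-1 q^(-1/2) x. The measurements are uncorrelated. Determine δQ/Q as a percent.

8.87%

For a monomial Q ∝ z^-1, q^(-1/2), x, fractional errors add in quadrature:
  (-1·δz/z)² = (-1×0.0240)² = 0.000576;  (−½·δq/q)² = (-0.5×0.0920)² = 0.00212;  (1·δx/x)² = (1×0.0720)² = 0.00518
δQ/Q = √(0.00788) = 0.0887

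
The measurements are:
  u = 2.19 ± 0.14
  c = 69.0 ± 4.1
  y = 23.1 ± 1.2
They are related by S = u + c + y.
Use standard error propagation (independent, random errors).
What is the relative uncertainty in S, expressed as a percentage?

4.53%

Absolute uncertainties add in quadrature for a linear combination:
  (δu)² = 0.0196;  (δc)² = 16.8;  (δy)² = 1.44
δS = √(18.3) = 4.27
S = 94.3, so δS/S = 4.27/94.3 = 0.0453.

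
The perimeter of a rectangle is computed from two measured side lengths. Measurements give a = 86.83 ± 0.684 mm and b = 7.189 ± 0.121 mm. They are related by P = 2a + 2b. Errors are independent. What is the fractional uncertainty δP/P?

0.00739

P is a linear combination, so absolute uncertainties add in quadrature:
  (2·δa)² = 1.87;  (2·δb)² = 0.0586
δP = √(1.93) = 1.39 mm
P = 188.0 mm, so δP/P = 1.39/188.0 = 0.00739.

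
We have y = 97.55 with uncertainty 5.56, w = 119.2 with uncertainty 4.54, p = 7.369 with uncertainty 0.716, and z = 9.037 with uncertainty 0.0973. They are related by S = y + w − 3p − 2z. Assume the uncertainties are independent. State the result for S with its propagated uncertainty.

176.6 ± 7.50

Each term contributes (cᵢ δxᵢ)² to (δS)²:
  (δy)² = 30.9;  (δw)² = 20.6;  (3·δp)² = 4.61;  (2·δz)² = 0.0379
δS = √(56.2) = 7.50
S = 176.6.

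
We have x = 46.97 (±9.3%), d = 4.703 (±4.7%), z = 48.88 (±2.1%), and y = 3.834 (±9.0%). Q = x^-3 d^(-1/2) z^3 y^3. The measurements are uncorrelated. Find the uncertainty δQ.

11.5

Relative error in a monomial: (δQ/Q)² = Σ (nᵢ · δxᵢ/xᵢ)².
  (-3·δx/x)² = (-3×0.0930)² = 0.0778;  (−½·δd/d)² = (-0.5×0.0470)² = 0.000552;  (3·δz/z)² = (3×0.0210)² = 0.00397;  (3·δy/y)² = (3×0.0900)² = 0.0729
δQ/Q = √(0.155) = 0.394
Q = 29.29, so δQ = 0.394 × 29.29 = 11.5.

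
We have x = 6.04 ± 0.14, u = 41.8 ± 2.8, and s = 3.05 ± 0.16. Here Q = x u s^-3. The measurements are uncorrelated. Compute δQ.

1.54

Relative error in a monomial: (δQ/Q)² = Σ (nᵢ · δxᵢ/xᵢ)².
  (1·δx/x)² = (1×0.0232)² = 0.000537;  (1·δu/u)² = (1×0.0670)² = 0.00449;  (-3·δs/s)² = (-3×0.0525)² = 0.0248
δQ/Q = √(0.0298) = 0.173
Q = 8.90, so δQ = 0.173 × 8.90 = 1.54.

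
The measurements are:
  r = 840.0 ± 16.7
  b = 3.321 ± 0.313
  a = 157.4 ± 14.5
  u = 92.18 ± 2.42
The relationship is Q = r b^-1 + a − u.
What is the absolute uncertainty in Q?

28.5

Let p = r·b^-1 = 252.9. δp/p = √((1·δr/r)² + (-1·δb/b)²) = √(0.000395 + 0.00888) = 0.0963, so δp = 24.4.
Q = p + a − u: δQ = √(δp² + δa² + δu²) = √(594 + 210 + 5.86) = 28.5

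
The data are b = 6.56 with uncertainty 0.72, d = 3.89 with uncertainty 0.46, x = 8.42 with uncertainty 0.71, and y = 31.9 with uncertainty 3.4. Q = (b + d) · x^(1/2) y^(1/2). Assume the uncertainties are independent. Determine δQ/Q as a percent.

10.6%

Let u = b + d = 10.4. δu = √(δb² + δd²) = √(0.518 + 0.212) = 0.854, so δu/u = 0.0818.
Q is then a monomial in u, x, y:
δQ/Q = √((δu/u)² + (½·δx/x)² + (½·δy/y)²) = √(0.00668 + 0.00178 + 0.00284) = 0.106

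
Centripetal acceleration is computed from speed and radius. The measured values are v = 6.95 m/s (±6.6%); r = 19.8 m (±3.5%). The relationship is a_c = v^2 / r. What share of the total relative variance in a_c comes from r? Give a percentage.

(δa_c/a_c)² = (2·δv/v)² + (-1·δr/r)²
  v term: (2×0.0660)² = 0.0174
  r term: (-1×0.0350)² = 0.00123
Total = 0.0186. Share from r = 0.00123/0.0186 = 0.0657.

6.57%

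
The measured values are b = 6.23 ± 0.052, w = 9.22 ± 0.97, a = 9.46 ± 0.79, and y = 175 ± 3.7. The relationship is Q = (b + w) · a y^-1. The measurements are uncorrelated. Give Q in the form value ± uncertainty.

0.835 ± 0.0891

Let u = b + w = 15.5. δu = √(δb² + δw²) = √(0.00270 + 0.941) = 0.971, so δu/u = 0.0629.
Q is then a monomial in u, a, y:
δQ/Q = √((δu/u)² + (1·δa/a)² + (-1·δy/y)²) = √(0.00395 + 0.00697 + 0.000447) = 0.107
Q = 0.835, so δQ = 0.107 × 0.835 = 0.0891.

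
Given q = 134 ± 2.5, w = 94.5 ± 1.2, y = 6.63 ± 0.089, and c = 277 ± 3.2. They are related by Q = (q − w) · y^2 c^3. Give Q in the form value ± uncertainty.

(3.69 ± 0.305) × 10^10

Let u = q − w = 39.5. δu = √(δq² + δw²) = √(6.25 + 1.44) = 2.77, so δu/u = 0.0702.
Q is then a monomial in u, y, c:
δQ/Q = √((δu/u)² + (2·δy/y)² + (3·δc/c)²) = √(0.00493 + 0.000721 + 0.00120) = 0.0828
Q = 3.69e+10, so δQ = 0.0828 × 3.69e+10 = 3.05e+09.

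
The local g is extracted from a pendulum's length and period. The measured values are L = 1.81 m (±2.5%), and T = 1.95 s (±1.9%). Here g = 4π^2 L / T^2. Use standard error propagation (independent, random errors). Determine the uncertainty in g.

Relative error in a monomial: (δg/g)² = Σ (nᵢ · δxᵢ/xᵢ)².
  (1·δL/L)² = (1×0.0250)² = 0.000625;  (-2·δT/T)² = (-2×0.0190)² = 0.00144
δg/g = √(0.00207) = 0.0455
g = 18.8 m/s^2, so δg = 0.0455 × 18.8 = 0.855 m/s^2.

0.855 m/s^2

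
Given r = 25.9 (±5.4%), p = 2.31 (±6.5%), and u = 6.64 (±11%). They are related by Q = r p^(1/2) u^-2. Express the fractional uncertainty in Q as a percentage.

Since Q is a product/quotient, work with relative uncertainties:
  (1·δr/r)² = (1×0.0540)² = 0.00292;  (½·δp/p)² = (0.5×0.0650)² = 0.00106;  (-2·δu/u)² = (-2×0.110)² = 0.0484
δQ/Q = √(0.0524) = 0.229

22.9%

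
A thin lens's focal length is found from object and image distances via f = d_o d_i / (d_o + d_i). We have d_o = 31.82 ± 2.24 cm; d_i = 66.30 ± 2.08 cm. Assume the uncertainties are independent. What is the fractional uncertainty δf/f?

0.0486

∂f/∂d_o = (d_i/(d_o+d_i))² = 0.457;  ∂f/∂d_i = (d_o/(d_o+d_i))² = 0.105
δf = √((∂f/∂d_o · δd_o)² + (∂f/∂d_i · δd_i)²) = √(1.05 + 0.0479) = 1.05 cm
f = 21.50 cm, so δf/f = 1.05/21.50 = 0.0486.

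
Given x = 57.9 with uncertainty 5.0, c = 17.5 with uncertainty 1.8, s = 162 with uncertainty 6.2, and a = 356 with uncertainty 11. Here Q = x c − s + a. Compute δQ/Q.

0.113

Let p = x·c = 1010. δp/p = √((1·δx/x)² + (1·δc/c)²) = √(0.00746 + 0.0106) = 0.134, so δp = 136.
Q = p − s + a: δQ = √(δp² + δs² + δa²) = √(18500 + 38.4 + 121) = 137
Q = 1210, so δQ/Q = 137/1210 = 0.113.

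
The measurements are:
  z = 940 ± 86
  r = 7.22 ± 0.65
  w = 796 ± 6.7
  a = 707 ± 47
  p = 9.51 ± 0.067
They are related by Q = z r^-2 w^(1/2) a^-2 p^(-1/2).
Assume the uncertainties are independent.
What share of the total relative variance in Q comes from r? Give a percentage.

55.4%

(δQ/Q)² = (1·δz/z)² + (-2·δr/r)² + (½·δw/w)² + (-2·δa/a)² + (−½·δp/p)²
  z term: (1×0.0915)² = 0.00837
  r term: (-2×0.0900)² = 0.0324
  w term: (0.5×0.00842)² = 1.77e-05
  a term: (-2×0.0665)² = 0.0177
  p term: (-0.5×0.00705)² = 1.24e-05
Total = 0.0585. Share from r = 0.0324/0.0585 = 0.554.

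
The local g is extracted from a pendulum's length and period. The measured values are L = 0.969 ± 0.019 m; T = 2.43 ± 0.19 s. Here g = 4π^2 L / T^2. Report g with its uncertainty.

6.48 ± 1.02 m/s^2

Products/powers → add relative errors in quadrature, weighted by exponent:
  (1·δL/L)² = (1×0.0196)² = 0.000384;  (-2·δT/T)² = (-2×0.0782)² = 0.0245
δg/g = √(0.0248) = 0.158
g = 6.48 m/s^2, so δg = 0.158 × 6.48 = 1.02 m/s^2.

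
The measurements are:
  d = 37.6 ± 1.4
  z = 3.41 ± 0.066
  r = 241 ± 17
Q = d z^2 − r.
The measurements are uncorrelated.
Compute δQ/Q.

Let p = d·z^2 = 437. δp/p = √((1·δd/d)² + (2·δz/z)²) = √(0.00139 + 0.00150) = 0.0537, so δp = 23.5.
Q = p − r: δQ = √(δp² + δr²) = √(551 + 289) = 29.0
Q = 196, so δQ/Q = 29.0/196 = 0.148.

0.148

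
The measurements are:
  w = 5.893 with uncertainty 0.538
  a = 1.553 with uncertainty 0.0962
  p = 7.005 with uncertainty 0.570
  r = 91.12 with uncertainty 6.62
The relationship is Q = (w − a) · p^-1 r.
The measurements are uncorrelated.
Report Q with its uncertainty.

Let u = w − a = 4.340. δu = √(δw² + δa²) = √(0.289 + 0.00925) = 0.547, so δu/u = 0.126.
Q is then a monomial in u, p, r:
δQ/Q = √((δu/u)² + (-1·δp/p)² + (1·δr/r)²) = √(0.0159 + 0.00662 + 0.00528) = 0.167
Q = 56.45, so δQ = 0.167 × 56.45 = 9.41.

56.45 ± 9.41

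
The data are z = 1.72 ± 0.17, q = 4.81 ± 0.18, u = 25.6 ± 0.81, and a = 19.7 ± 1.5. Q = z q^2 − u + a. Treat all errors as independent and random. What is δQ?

Let p = z·q^2 = 39.8. δp/p = √((1·δz/z)² + (2·δq/q)²) = √(0.00977 + 0.00560) = 0.124, so δp = 4.93.
Q = p − u + a: δQ = √(δp² + δu² + δa²) = √(24.3 + 0.656 + 2.25) = 5.22

5.22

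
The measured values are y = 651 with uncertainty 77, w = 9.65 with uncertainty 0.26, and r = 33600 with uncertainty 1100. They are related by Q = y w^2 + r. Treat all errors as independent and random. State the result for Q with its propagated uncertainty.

Let p = y·w^2 = 60600. δp/p = √((1·δy/y)² + (2·δw/w)²) = √(0.0140 + 0.00290) = 0.130, so δp = 7880.
Q = p + r: δQ = √(δp² + δr²) = √(6.21e+07 + 1.21e+06) = 7960
Q = 94200.

94200 ± 7960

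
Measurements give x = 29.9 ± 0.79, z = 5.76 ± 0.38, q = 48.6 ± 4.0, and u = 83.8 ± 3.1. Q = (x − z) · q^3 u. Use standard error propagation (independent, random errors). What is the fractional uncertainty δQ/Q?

0.252

Let w = x − z = 24.1. δw = √(δx² + δz²) = √(0.624 + 0.144) = 0.877, so δw/w = 0.0363.
Q is then a monomial in w, q, u:
δQ/Q = √((δw/w)² + (3·δq/q)² + (1·δu/u)²) = √(0.00132 + 0.0610 + 0.00137) = 0.252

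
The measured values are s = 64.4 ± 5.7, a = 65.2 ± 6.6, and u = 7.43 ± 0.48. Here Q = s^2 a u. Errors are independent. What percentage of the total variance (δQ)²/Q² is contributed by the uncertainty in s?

(δQ/Q)² = (2·δs/s)² + (1·δa/a)² + (1·δu/u)²
  s term: (2×0.0885)² = 0.0313
  a term: (1×0.101)² = 0.0102
  u term: (1×0.0646)² = 0.00417
Total = 0.0458. Share from s = 0.0313/0.0458 = 0.685.

68.5%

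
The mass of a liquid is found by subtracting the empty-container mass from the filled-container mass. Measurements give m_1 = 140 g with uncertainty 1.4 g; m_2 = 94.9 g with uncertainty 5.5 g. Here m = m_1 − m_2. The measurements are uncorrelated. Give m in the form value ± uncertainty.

45.1 ± 5.68 g

m is a linear combination, so absolute uncertainties add in quadrature:
  (δm_1)² = 1.96;  (δm_2)² = 30.2
δm = √(32.2) = 5.68 g
m = 45.1 g.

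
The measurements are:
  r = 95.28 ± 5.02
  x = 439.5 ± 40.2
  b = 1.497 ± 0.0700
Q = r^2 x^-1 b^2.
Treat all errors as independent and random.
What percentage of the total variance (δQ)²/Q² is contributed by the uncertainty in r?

(δQ/Q)² = (2·δr/r)² + (-1·δx/x)² + (2·δb/b)²
  r term: (2×0.0527)² = 0.0111
  x term: (-1×0.0915)² = 0.00837
  b term: (2×0.0468)² = 0.00875
Total = 0.0282. Share from r = 0.0111/0.0282 = 0.394.

39.4%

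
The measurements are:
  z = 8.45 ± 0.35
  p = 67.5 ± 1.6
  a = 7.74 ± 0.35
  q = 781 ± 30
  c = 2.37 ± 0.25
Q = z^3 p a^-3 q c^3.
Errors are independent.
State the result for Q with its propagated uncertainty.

(9.13 ± 3.37) × 10^5

For a monomial Q ∝ z^3, p, a^-3, q, c^3, fractional errors add in quadrature:
  (3·δz/z)² = (3×0.0414)² = 0.0154;  (1·δp/p)² = (1×0.0237)² = 0.000562;  (-3·δa/a)² = (-3×0.0452)² = 0.0184;  (1·δq/q)² = (1×0.0384)² = 0.00148;  (3·δc/c)² = (3×0.105)² = 0.100
δQ/Q = √(0.136) = 0.369
Q = 9.13e+05, so δQ = 0.369 × 9.13e+05 = 3.37e+05.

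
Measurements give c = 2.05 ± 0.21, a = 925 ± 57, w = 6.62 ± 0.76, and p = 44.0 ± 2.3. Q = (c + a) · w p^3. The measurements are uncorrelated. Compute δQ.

Let u = c + a = 927. δu = √(δc² + δa²) = √(0.0441 + 3250) = 57.0, so δu/u = 0.0615.
Q is then a monomial in u, w, p:
δQ/Q = √((δu/u)² + (1·δw/w)² + (3·δp/p)²) = √(0.00378 + 0.0132 + 0.0246) = 0.204
Q = 5.23e+08, so δQ = 0.204 × 5.23e+08 = 1.07e+08.

1.07e+08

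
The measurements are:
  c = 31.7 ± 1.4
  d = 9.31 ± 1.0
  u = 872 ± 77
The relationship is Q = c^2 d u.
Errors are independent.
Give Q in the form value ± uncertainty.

(8.16 ± 1.34) × 10^6

For a monomial Q ∝ c^2, d, u, fractional errors add in quadrature:
  (2·δc/c)² = (2×0.0442)² = 0.00780;  (1·δd/d)² = (1×0.107)² = 0.0115;  (1·δu/u)² = (1×0.0883)² = 0.00780
δQ/Q = √(0.0271) = 0.165
Q = 8.16e+06, so δQ = 0.165 × 8.16e+06 = 1.34e+06.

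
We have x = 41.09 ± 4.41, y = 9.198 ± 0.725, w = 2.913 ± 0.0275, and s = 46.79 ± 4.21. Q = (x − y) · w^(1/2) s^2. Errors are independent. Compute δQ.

Let u = x − y = 31.89. δu = √(δx² + δy²) = √(19.4 + 0.526) = 4.47, so δu/u = 0.140.
Q is then a monomial in u, w, s:
δQ/Q = √((δu/u)² + (½·δw/w)² + (2·δs/s)²) = √(0.0196 + 2.23e-05 + 0.0324) = 0.228
Q = 119200, so δQ = 0.228 × 119200 = 27200.

27200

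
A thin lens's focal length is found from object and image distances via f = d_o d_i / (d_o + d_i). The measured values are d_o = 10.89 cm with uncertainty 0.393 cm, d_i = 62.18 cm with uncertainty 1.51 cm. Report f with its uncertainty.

∂f/∂d_o = (d_i/(d_o+d_i))² = 0.724;  ∂f/∂d_i = (d_o/(d_o+d_i))² = 0.0222
δf = √((∂f/∂d_o · δd_o)² + (∂f/∂d_i · δd_i)²) = √(0.0810 + 0.00112) = 0.287 cm
f = 9.267 cm.

9.267 ± 0.287 cm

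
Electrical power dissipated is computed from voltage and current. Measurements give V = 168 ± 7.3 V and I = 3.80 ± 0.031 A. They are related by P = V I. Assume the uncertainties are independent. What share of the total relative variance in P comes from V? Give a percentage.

96.6%

(δP/P)² = (1·δV/V)² + (1·δI/I)²
  V term: (1×0.0435)² = 0.00189
  I term: (1×0.00816)² = 6.66e-05
Total = 0.00195. Share from V = 0.00189/0.00195 = 0.966.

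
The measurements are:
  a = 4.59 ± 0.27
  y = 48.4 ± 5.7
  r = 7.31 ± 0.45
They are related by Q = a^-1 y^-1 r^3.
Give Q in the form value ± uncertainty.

Products/powers → add relative errors in quadrature, weighted by exponent:
  (-1·δa/a)² = (-1×0.0588)² = 0.00346;  (-1·δy/y)² = (-1×0.118)² = 0.0139;  (3·δr/r)² = (3×0.0616)² = 0.0341
δQ/Q = √(0.0514) = 0.227
Q = 1.76, so δQ = 0.227 × 1.76 = 0.399.

1.76 ± 0.399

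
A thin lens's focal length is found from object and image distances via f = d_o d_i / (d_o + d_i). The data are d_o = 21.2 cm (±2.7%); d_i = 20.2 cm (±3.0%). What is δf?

∂f/∂d_o = (d_i/(d_o+d_i))² = 0.238;  ∂f/∂d_i = (d_o/(d_o+d_i))² = 0.262
δf = √((∂f/∂d_o · δd_o)² + (∂f/∂d_i · δd_i)²) = √(0.0186 + 0.0253) = 0.209 cm

0.209 cm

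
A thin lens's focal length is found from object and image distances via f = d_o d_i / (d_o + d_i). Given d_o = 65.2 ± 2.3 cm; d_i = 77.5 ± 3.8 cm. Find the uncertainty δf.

∂f/∂d_o = (d_i/(d_o+d_i))² = 0.295;  ∂f/∂d_i = (d_o/(d_o+d_i))² = 0.209
δf = √((∂f/∂d_o · δd_o)² + (∂f/∂d_i · δd_i)²) = √(0.460 + 0.629) = 1.04 cm

1.04 cm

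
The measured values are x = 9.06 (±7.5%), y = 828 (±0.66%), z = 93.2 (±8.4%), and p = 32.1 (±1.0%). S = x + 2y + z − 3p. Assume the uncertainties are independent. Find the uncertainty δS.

13.5

Absolute uncertainties add in quadrature for a linear combination:
  (δx)² = 0.462;  (2·δy)² = 119;  (δz)² = 61.3;  (3·δp)² = 0.927
δS = √(182) = 13.5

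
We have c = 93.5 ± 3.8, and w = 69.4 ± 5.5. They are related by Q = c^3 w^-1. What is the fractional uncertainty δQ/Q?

Relative error in a monomial: (δQ/Q)² = Σ (nᵢ · δxᵢ/xᵢ)².
  (3·δc/c)² = (3×0.0406)² = 0.0149;  (-1·δw/w)² = (-1×0.0793)² = 0.00628
δQ/Q = √(0.0211) = 0.145

0.145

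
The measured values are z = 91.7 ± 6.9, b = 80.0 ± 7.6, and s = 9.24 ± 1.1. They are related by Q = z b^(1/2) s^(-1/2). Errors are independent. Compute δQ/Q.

0.107

Q is a product of powers, so relative uncertainties combine in quadrature:
  (1·δz/z)² = (1×0.0752)² = 0.00566;  (½·δb/b)² = (0.5×0.0950)² = 0.00226;  (−½·δs/s)² = (-0.5×0.119)² = 0.00354
δQ/Q = √(0.0115) = 0.107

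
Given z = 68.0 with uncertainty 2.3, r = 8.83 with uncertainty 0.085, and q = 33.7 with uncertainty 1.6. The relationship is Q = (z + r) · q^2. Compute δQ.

Let u = z + r = 76.8. δu = √(δz² + δr²) = √(5.29 + 0.00723) = 2.30, so δu/u = 0.0300.
Q is then a monomial in u, q:
δQ/Q = √((δu/u)² + (2·δq/q)²) = √(0.000897 + 0.00902) = 0.0996
Q = 87300, so δQ = 0.0996 × 87300 = 8690.

8690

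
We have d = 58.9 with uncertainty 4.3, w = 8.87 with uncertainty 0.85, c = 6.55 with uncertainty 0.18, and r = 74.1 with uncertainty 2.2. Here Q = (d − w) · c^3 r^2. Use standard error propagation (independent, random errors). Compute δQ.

1.04e+07

Let u = d − w = 50.0. δu = √(δd² + δw²) = √(18.5 + 0.722) = 4.38, so δu/u = 0.0876.
Q is then a monomial in u, c, r:
δQ/Q = √((δu/u)² + (3·δc/c)² + (2·δr/r)²) = √(0.00768 + 0.00680 + 0.00353) = 0.134
Q = 7.72e+07, so δQ = 0.134 × 7.72e+07 = 1.04e+07.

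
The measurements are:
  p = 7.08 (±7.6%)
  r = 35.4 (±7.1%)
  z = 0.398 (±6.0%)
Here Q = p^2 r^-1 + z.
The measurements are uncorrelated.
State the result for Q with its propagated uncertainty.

Let w = p^2·r^-1 = 1.42. δw/w = √((2·δp/p)² + (-1·δr/r)²) = √(0.0231 + 0.00504) = 0.168, so δw = 0.238.
Q = w + z: δQ = √(δw² + δz²) = √(0.0564 + 0.000570) = 0.239
Q = 1.81.

1.81 ± 0.239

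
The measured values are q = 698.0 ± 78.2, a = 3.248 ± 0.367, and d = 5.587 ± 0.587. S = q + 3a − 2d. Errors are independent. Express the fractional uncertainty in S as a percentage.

11.2%

Each term contributes (cᵢ δxᵢ)² to (δS)²:
  (δq)² = 6120;  (3·δa)² = 1.21;  (2·δd)² = 1.38
δS = √(6120) = 78.2
S = 696.6, so δS/S = 78.2/696.6 = 0.112.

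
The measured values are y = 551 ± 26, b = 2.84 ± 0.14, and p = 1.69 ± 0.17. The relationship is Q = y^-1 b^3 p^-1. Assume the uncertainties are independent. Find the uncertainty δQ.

Each factor contributes (exponent × relative error)² to (δQ/Q)²:
  (-1·δy/y)² = (-1×0.0472)² = 0.00223;  (3·δb/b)² = (3×0.0493)² = 0.0219;  (-1·δp/p)² = (-1×0.101)² = 0.0101
δQ/Q = √(0.0342) = 0.185
Q = 0.0246, so δQ = 0.185 × 0.0246 = 0.00455.

0.00455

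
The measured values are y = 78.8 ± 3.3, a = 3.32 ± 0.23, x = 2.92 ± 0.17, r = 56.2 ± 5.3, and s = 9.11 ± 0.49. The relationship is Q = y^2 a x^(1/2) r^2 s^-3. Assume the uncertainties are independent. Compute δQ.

40100

Products/powers → add relative errors in quadrature, weighted by exponent:
  (2·δy/y)² = (2×0.0419)² = 0.00702;  (1·δa/a)² = (1×0.0693)² = 0.00480;  (½·δx/x)² = (0.5×0.0582)² = 0.000847;  (2·δr/r)² = (2×0.0943)² = 0.0356;  (-3·δs/s)² = (-3×0.0538)² = 0.0260
δQ/Q = √(0.0743) = 0.273
Q = 1.47e+05, so δQ = 0.273 × 1.47e+05 = 40100.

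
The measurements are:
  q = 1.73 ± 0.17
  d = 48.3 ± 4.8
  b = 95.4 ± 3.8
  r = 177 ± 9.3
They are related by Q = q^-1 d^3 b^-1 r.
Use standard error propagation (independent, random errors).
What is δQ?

38800

Relative error in a monomial: (δQ/Q)² = Σ (nᵢ · δxᵢ/xᵢ)².
  (-1·δq/q)² = (-1×0.0983)² = 0.00966;  (3·δd/d)² = (3×0.0994)² = 0.0889;  (-1·δb/b)² = (-1×0.0398)² = 0.00159;  (1·δr/r)² = (1×0.0525)² = 0.00276
δQ/Q = √(0.103) = 0.321
Q = 1.21e+05, so δQ = 0.321 × 1.21e+05 = 38800.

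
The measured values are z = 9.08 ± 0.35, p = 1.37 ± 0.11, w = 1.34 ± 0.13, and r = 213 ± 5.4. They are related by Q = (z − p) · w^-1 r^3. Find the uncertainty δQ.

7.35e+06

Let u = z − p = 7.71. δu = √(δz² + δp²) = √(0.122 + 0.0121) = 0.367, so δu/u = 0.0476.
Q is then a monomial in u, w, r:
δQ/Q = √((δu/u)² + (-1·δw/w)² + (3·δr/r)²) = √(0.00226 + 0.00941 + 0.00578) = 0.132
Q = 5.56e+07, so δQ = 0.132 × 5.56e+07 = 7.35e+06.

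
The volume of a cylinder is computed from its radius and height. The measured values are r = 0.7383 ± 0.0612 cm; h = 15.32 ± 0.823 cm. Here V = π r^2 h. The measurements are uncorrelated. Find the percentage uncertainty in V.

17.4%

V is a product of powers, so relative uncertainties combine in quadrature:
  (2·δr/r)² = (2×0.0829)² = 0.0275;  (1·δh/h)² = (1×0.0537)² = 0.00289
δV/V = √(0.0304) = 0.174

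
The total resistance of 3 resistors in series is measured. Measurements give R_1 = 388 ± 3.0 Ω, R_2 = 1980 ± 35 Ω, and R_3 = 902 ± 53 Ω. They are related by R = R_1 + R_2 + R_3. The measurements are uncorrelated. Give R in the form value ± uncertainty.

Absolute uncertainties add in quadrature for a linear combination:
  (δR_1)² = 9.00;  (δR_2)² = 1220;  (δR_3)² = 2810
δR = √(4040) = 63.6 Ω
R = 3270 Ω.

3270 ± 63.6 Ω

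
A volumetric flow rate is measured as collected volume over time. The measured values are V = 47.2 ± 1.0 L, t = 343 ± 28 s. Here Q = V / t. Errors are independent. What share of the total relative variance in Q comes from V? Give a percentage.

(δQ/Q)² = (1·δV/V)² + (-1·δt/t)²
  V term: (1×0.0212)² = 0.000449
  t term: (-1×0.0816)² = 0.00666
Total = 0.00711. Share from V = 0.000449/0.00711 = 0.0631.

6.31%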